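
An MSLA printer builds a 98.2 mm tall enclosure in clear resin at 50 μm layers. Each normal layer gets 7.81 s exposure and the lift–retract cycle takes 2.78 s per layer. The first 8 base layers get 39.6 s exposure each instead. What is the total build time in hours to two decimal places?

5.85 hours

Number of layers: 98.2 / 0.05 → 1964 (rounded up).
Bottom layers = 8 × (39.6 + 2.78) = 339.04 s.
Remaining layers: 1956 × (7.81 + 2.78) → 20714.04 s.
Sum: 339.04 + 20714.04 = 21053.08 s → 5.85 hours.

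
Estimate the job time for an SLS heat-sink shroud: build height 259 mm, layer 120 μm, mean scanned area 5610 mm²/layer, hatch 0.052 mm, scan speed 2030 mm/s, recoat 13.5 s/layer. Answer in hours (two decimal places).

39.97 hours

Number of layers: 259 / 0.12 → 2159 (rounded up).
Scan path per layer = 5610 / 0.052 = 107884.6 mm.
Per-layer scan time = 107884.6 / 2030, so 53.1451 s.
Layer cycle = 53.1451 + 13.5, so 66.6451 s.
Build time = 2159 × 66.6451 = 143886.7709 s = 39.97 hours.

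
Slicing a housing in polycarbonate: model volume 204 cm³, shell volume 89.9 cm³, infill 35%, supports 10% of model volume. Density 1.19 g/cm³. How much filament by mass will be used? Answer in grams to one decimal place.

Interior volume = 204 − 89.9 = 114.1 cm³.
Infill deposited = 0.35 × 114.1, so 39.935 cm³.
Support = 0.10 × 204, so 20.4 cm³.
Total extruded: 89.9 + 39.935 + 20.4 → 150.235 cm³.
Mass: 150.235 × 1.19 → 178.77965 g.

178.8 g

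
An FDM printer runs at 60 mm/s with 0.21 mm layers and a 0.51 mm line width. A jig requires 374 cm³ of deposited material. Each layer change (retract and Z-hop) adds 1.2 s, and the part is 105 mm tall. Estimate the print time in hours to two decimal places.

Line area = 0.21 × 0.51 = 0.1071 mm².
Path length: 374000 mm³ / 0.1071 mm² → 3492063.5 mm.
Time extruding: 3492063.5 / 60 → 58201.1 s.
Layer count = ceil(105 / 0.21) = 500.
Layer-change overhead = 500 × 1.2 = 600 s.
Altogether 58201.1 + 600 = 58801.1 s, i.e. 16.33 hours.

16.33 hours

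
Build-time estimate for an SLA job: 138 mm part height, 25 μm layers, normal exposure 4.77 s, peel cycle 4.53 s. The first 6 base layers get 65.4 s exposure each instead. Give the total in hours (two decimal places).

14.36 hours

Number of layers: 138 / 0.025 → 5520 (rounded up).
Burn-in layers = 6 × (65.4 + 4.53) = 419.58 s.
Regular layers: 5514 × (4.77 + 4.53) → 51280.2 s.
Sum: 419.58 + 51280.2 = 51699.78 s → 14.36 hours.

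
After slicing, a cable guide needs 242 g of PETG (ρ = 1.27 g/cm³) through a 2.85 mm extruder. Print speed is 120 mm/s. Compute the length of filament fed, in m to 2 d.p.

29.87 m

Extruded volume: 242/1.27 = 190.5512 cm³ (190551.2 mm³).
Cross-section of 2.85 mm filament: π·(2.85/2)² = 6.3794 mm².
L = V/A = 190551.2/6.3794 = 29869.77 mm → 29.87 m.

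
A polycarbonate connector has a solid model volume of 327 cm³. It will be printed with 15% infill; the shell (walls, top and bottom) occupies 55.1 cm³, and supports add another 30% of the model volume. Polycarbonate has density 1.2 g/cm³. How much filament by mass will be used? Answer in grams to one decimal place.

232.8 g

Interior volume = 327 − 55.1, so 271.9 cm³.
Infill deposited = 0.15 × 271.9, so 40.785 cm³.
Support = 0.30 × 327, so 98.1 cm³.
Total extruded: 55.1 + 40.785 + 98.1 → 193.985 cm³.
Mass: 193.985 × 1.2 → 232.782 g.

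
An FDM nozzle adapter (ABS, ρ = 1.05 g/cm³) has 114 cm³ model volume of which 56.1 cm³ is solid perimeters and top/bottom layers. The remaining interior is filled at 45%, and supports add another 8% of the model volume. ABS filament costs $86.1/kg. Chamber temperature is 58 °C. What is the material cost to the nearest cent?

Infill region = 114 − 56.1 = 57.9 cm³.
Deposited infill = 0.45 × 57.9 = 26.055 cm³.
Support: 0.08 × 114 → 9.12 cm³.
Total printed volume: 56.1 + 26.055 + 9.12 → 91.275 cm³.
Mass: 91.275 × 1.05 → 95.83875 g.
At $86.1/kg: 95.83875/1000 × 86.1 = $8.25.

$8.25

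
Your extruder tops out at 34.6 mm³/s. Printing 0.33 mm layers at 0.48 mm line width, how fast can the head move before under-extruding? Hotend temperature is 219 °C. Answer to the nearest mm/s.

218 mm/s

Bead cross-section = 0.33 × 0.48, so 0.1584 mm².
Max speed = 34.6 / 0.1584 = 218.43 ≈ 218 mm/s.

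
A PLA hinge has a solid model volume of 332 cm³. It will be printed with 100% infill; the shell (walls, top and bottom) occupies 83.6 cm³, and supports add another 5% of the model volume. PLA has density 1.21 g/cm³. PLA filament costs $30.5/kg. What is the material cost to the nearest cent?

Volume inside the shell = 332 − 83.6 = 248.4 cm³.
Infill volume = 1.00 × 248.4, so 248.4 cm³.
Support = 0.05 × 332 = 16.6 cm³.
Total extruded: 83.6 + 248.4 + 16.6 → 348.6 cm³.
Mass: 348.6 × 1.21 → 421.806 g.
At $30.5/kg: 421.806/1000 × 30.5 = $12.87.

$12.87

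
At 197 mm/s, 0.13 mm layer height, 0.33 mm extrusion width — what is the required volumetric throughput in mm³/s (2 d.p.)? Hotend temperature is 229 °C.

Bead cross-section: 0.13 × 0.33 → 0.0429 mm².
Q = v·A = 197 × 0.0429 = 8.45 mm³/s.

8.45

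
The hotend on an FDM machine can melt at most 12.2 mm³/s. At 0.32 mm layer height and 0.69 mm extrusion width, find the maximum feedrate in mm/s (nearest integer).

A: 0.32 × 0.69 → 0.2208 mm².
Max speed = 12.2 / 0.2208 = 55.25 ≈ 55 mm/s.

55 mm/s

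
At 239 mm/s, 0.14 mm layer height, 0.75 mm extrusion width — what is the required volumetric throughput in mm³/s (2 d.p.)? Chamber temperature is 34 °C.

Extrusion cross-section: 0.14 × 0.75 → 0.105 mm².
Q = v·A = 239 × 0.105 = 25.10 mm³/s.

25.10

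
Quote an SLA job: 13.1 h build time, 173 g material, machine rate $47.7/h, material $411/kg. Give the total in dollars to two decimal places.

$695.97

Machine cost = 47.7 × 13.1 = $624.87.
Feedstock cost = 411 × 173/1000, so $71.103.
Total = 624.87 + 71.103 = 695.973 ≈ $695.97.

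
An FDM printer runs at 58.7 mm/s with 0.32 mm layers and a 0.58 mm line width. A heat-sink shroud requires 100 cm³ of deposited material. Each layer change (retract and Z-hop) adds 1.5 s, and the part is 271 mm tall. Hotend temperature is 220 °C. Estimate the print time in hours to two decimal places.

Line area = 0.32 × 0.58 = 0.1856 mm².
Total extruded path = 100000/0.1856 = 538793.1 mm.
Extrusion time = 538793.1 / 58.7 = 9178.8 s.
Layers = ⌈271/0.32⌉ = 847.
Non-print overhead = 847 × 1.5 = 1270.5 s.
Altogether 9178.8 + 1270.5 = 10449.3 s, i.e. 2.90 hours.

2.90 hours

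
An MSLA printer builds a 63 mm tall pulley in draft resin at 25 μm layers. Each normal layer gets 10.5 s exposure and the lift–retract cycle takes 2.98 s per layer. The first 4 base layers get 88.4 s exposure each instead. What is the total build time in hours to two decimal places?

9.52 hours

Layers = ⌈63/0.025⌉ = 2520.
Bottom layers: 4 × (88.4 + 2.98) → 365.52 s.
Remaining layers: 2516 × (10.5 + 2.98) → 33915.68 s.
Total = 365.52 + 33915.68 = 34281.2 s = 9.52 hours.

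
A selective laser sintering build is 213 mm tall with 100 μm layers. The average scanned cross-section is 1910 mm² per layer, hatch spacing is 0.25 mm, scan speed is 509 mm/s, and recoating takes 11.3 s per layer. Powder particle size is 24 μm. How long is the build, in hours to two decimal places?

Layer count = ceil(213 / 0.1) = 2130.
Scan path per layer = 1910 / 0.25 = 7640 mm.
Per-layer scan time = 7640 / 509 = 15.0098 s.
Per-layer time = 15.0098 + 11.3, so 26.3098 s.
Total: 2130 × 26.3098 s = 56039.874 s → 15.57 hours.

15.57 hours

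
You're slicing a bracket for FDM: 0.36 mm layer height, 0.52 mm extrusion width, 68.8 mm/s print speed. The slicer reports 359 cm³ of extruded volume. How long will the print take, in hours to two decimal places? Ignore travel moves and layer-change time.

Line area: 0.36 × 0.52 → 0.1872 mm².
Toolpath length = 359 cm³ / 0.1872 mm² = 359000 / 0.1872 = 1917735 mm.
Extrusion time = 1917735 / 68.8 = 27874.1 s.
In the requested units: 27874.1 s = 7.74 hours.

7.74 hours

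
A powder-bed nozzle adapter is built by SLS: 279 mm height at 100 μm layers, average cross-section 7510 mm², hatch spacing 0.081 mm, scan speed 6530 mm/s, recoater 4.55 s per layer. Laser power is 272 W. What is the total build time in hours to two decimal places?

Layers = ⌈279/0.1⌉ = 2790.
Hatch length per layer = 7510 / 0.081, so 92716 mm.
Scan time per layer = 92716 / 6530, so 14.1985 s.
Per-layer time: 14.1985 + 4.55 → 18.7485 s.
Build time = 2790 × 18.7485 = 52308.315 s = 14.53 hours.

14.53 hours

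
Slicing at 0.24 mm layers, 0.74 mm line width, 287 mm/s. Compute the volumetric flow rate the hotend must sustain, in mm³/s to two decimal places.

50.97

Extrusion cross-section = 0.24 × 0.74, so 0.1776 mm².
Q = v·A = 287 × 0.1776 = 50.97 mm³/s.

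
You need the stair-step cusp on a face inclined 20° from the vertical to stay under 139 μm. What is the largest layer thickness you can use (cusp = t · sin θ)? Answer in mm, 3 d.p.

0.406 mm

t = h_c / sin θ = 0.139 / 0.3420 = 0.406 mm.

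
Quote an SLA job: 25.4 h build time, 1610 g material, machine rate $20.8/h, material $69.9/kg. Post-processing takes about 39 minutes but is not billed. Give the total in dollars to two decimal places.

Machine cost = 20.8 × 25.4 = $528.32.
Feedstock cost: 69.9 × 1610/1000 → $112.539.
Job cost: 528.32 + 112.539 = 640.859 ≈ $640.86.

$640.86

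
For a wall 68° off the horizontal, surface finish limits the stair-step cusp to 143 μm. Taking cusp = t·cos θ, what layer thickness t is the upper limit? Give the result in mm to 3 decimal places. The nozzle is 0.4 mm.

0.382 mm

Layer height = cusp / cos(68°) = 0.143 / 0.3746 = 0.382 mm.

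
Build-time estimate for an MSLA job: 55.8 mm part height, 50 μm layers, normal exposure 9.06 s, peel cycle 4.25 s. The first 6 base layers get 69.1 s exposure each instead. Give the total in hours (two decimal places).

Layer count = ceil(55.8 / 0.05) = 1116.
Base layers: 6 × (69.1 + 4.25) → 440.1 s.
Regular layers: 1110 × (9.06 + 4.25) → 14774.1 s.
Sum: 440.1 + 14774.1 = 15214.2 s → 4.23 hours.

4.23 hours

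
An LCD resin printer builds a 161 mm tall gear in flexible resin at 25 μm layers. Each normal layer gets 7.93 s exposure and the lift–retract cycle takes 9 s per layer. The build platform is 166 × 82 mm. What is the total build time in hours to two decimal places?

Number of layers: 161 / 0.025 → 6440 (rounded up).
Cycle time: 7.93 + 9 → 16.93 s.
Total = 6440 × 16.93 = 109029.2 s = 30.29 hours.

30.29 hours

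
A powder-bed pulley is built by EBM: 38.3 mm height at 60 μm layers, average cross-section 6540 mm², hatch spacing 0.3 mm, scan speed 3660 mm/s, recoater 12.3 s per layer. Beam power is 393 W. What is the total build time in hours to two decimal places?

3.24 hours

Number of layers: 38.3 / 0.06 → 639 (rounded up).
Per-layer scan distance = 6540 / 0.3, so 21800 mm.
Per-layer scan time = 21800 / 3660, so 5.9563 s.
Time per layer = 5.9563 + 12.3 = 18.2563 s.
639 layers × 18.2563 s/layer = 11665.7757 s, i.e. 3.24 hours.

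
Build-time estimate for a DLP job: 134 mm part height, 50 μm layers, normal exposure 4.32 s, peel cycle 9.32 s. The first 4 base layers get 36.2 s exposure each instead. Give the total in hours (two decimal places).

Layer count = ceil(134 / 0.05) = 2680.
Burn-in layers: 4 × (36.2 + 9.32) → 182.08 s.
Normal layers = 2676 × (4.32 + 9.32), so 36500.64 s.
Sum: 182.08 + 36500.64 = 36682.72 s → 10.19 hours.

10.19 hours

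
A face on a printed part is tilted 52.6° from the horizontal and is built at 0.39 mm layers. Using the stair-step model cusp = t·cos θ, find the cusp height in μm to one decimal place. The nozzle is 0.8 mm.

Cusp = layer height × cos(52.6°) = 0.39 × 0.6074 = 0.236886 mm = 236.9 μm.

236.9 μm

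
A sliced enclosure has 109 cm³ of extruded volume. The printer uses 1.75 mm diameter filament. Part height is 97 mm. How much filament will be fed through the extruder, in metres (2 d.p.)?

45.32 m

A = π r² = π × 0.875² = 2.4053 mm².
Length = 109 cm³ / 2.4053 mm² = 109000 / 2.4053 = 45316.59 mm = 45.32 m.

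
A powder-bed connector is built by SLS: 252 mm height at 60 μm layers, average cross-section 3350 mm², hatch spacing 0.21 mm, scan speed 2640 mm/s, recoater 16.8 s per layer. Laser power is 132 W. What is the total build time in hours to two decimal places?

Number of layers: 252 / 0.06 → 4200 (rounded up).
Hatch length per layer: 3350 / 0.21 → 15952.4 mm.
Laser time per layer = 15952.4 / 2640, so 6.0426 s.
Time per layer = 6.0426 + 16.8, so 22.8426 s.
Total: 4200 × 22.8426 s = 95938.92 s → 26.65 hours.

26.65 hours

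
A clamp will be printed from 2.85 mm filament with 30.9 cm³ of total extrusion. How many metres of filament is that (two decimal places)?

A = π r² = π × 1.425² = 6.3794 mm².
L = 30900 mm³ / 6.3794 mm² = 4843.72 mm, i.e. 4.84 m.

4.84 m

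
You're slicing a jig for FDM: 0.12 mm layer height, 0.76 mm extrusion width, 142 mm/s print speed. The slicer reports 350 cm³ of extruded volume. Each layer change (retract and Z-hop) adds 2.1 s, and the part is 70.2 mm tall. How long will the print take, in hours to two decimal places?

7.85 hours

Line area = 0.12 × 0.76 = 0.0912 mm².
Path length: 350000 mm³ / 0.0912 mm² → 3837719.3 mm.
Extrusion time = 3837719.3 / 142 = 27026.2 s.
Layer count = ceil(70.2 / 0.12) = 585.
Non-print overhead: 585 × 2.1 → 1228.5 s.
Total = 27026.2 + 1228.5 = 28254.7 s = 7.85 hours.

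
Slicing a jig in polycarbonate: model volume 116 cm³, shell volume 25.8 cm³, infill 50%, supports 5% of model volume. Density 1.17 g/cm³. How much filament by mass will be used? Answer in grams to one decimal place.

89.7 g

Interior volume: 116 − 25.8 → 90.2 cm³.
Deposited infill = 0.50 × 90.2, so 45.1 cm³.
Support = 0.05 × 116, so 5.8 cm³.
Total printed volume = 25.8 + 45.1 + 5.8 = 76.7 cm³.
Mass = 76.7 × 1.17, so 89.739 g.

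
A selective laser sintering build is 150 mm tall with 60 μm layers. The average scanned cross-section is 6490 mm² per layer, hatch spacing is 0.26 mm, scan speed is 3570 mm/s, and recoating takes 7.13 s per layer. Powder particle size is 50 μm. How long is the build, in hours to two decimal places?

9.81 hours

Layer count = ceil(150 / 0.06) = 2500.
Per-layer scan distance = 6490 / 0.26, so 24961.5 mm.
Laser time per layer: 24961.5 / 3570 → 6.992 s.
Per-layer time = 6.992 + 7.13, so 14.122 s.
2500 layers × 14.122 s/layer = 35305 s, i.e. 9.81 hours.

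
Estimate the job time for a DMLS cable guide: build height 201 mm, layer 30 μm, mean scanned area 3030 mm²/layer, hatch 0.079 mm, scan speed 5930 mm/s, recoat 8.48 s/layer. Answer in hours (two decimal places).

Number of layers: 201 / 0.03 → 6700 (rounded up).
Hatch length per layer = 3030 / 0.079, so 38354.4 mm.
Scan time per layer = 38354.4 / 5930 = 6.4679 s.
Layer cycle = 6.4679 + 8.48, so 14.9479 s.
Build time = 6700 × 14.9479 = 100150.93 s = 27.82 hours.

27.82 hours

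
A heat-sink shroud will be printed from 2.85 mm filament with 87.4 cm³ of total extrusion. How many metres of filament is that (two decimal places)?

13.70 m

Cross-section of 2.85 mm filament: π·(2.85/2)² = 6.3794 mm².
L = 87400 mm³ / 6.3794 mm² = 13700.35 mm, i.e. 13.70 m.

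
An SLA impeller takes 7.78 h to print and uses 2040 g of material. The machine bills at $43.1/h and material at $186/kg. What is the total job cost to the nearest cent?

$714.76

Machine cost = 43.1 × 7.78, so $335.318.
Feedstock cost = 186 × 2040/1000 = $379.44.
Total = 335.318 + 379.44 = 714.758 ≈ $714.76.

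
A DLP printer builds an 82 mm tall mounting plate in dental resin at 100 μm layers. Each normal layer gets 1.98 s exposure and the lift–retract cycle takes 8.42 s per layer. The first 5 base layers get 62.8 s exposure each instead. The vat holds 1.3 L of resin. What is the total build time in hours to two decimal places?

2.45 hours

Layers = ⌈82/0.1⌉ = 820.
Burn-in layers = 5 × (62.8 + 8.42), so 356.1 s.
Remaining layers = 815 × (1.98 + 8.42) = 8476 s.
Sum: 356.1 + 8476 = 8832.1 s → 2.45 hours.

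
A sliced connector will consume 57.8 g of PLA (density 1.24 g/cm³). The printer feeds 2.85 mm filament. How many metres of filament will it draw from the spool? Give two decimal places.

7.31 m

Volume = 57.8 g / 1.24 g·cm⁻³ = 46.6129 cm³ = 46612.9 mm³.
Filament cross-section = π × (2.85/2)² = 6.3794 mm².
Length = 46612.9 / 6.3794 = 7306.78 mm = 7.31 m.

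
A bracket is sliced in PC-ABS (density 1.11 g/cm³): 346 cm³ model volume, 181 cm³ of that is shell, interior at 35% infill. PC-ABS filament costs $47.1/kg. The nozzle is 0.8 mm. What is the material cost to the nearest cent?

Infill region: 346 − 181 → 165 cm³.
Infill volume = 0.35 × 165 = 57.75 cm³.
Deposited volume = 181 + 57.75 = 238.75 cm³.
Mass: 238.75 × 1.11 → 265.0125 g.
Cost = 265.0125 g / 1000 × $47.1/kg = $12.48.

$12.48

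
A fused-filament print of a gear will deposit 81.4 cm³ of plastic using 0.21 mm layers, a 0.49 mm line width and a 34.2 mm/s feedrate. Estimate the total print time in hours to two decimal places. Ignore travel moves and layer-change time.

6.43 hours

Extrusion cross-section = 0.21 × 0.49 = 0.1029 mm².
Toolpath length = 81.4 cm³ / 0.1029 mm² = 81400 / 0.1029 = 791059.3 mm.
Extrusion time = 791059.3 / 34.2 = 23130.4 s.
In the requested units: 23130.4 s = 6.43 hours.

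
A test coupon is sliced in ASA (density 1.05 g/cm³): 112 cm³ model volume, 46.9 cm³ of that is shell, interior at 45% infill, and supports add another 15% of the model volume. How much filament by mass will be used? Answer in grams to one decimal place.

Interior volume = 112 − 46.9 = 65.1 cm³.
Infill volume = 0.45 × 65.1 = 29.295 cm³.
Support: 0.15 × 112 → 16.8 cm³.
Total printed volume = 46.9 + 29.295 + 16.8 = 92.995 cm³.
Mass = 92.995 × 1.05, so 97.64475 g.

97.6 g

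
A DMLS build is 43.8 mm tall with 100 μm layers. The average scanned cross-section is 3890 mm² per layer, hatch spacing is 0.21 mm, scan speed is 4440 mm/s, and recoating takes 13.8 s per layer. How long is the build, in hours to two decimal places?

2.19 hours

Number of layers: 43.8 / 0.1 → 438 (rounded up).
Hatch length per layer = 3890 / 0.21, so 18523.8 mm.
Per-layer scan time = 18523.8 / 4440 = 4.172 s.
Per-layer time = 4.172 + 13.8, so 17.972 s.
Total: 438 × 17.972 s = 7871.736 s → 2.19 hours.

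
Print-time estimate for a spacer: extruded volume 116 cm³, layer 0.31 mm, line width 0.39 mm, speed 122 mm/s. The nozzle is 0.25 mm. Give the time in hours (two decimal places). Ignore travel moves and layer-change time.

2.18 hours

Line area: 0.31 × 0.39 → 0.1209 mm².
Total extruded path = 116000/0.1209 = 959470.6 mm.
Extrusion time = 959470.6 / 122, so 7864.5 s.
Converting: 7864.5 s = 2.18 hours.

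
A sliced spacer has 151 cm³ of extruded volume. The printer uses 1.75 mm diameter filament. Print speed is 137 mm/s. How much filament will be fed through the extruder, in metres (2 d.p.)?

Cross-section of 1.75 mm filament: π·(1.75/2)² = 2.4053 mm².
Length = 151 cm³ / 2.4053 mm² = 151000 / 2.4053 = 62778.03 mm = 62.78 m.

62.78 m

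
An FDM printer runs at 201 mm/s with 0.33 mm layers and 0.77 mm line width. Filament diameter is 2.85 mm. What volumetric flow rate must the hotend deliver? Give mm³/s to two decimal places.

51.07

Extrusion cross-section = 0.33 × 0.77, so 0.2541 mm².
Q = v·A = 201 × 0.2541 = 51.07 mm³/s.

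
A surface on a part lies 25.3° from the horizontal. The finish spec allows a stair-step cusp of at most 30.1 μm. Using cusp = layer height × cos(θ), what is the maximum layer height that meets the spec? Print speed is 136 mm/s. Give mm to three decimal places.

0.033 mm

cos(25.3°) = 0.9041; t_max = 0.0301/0.9041 = 0.033 mm.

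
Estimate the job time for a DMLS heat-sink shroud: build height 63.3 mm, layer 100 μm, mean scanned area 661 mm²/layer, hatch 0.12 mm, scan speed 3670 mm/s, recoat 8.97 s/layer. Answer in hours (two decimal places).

1.84 hours

Layer count = ceil(63.3 / 0.1) = 633.
Hatch length per layer = 661 / 0.12, so 5508.3 mm.
Per-layer scan time: 5508.3 / 3670 → 1.5009 s.
Time per layer = 1.5009 + 8.97 = 10.4709 s.
Total: 633 × 10.4709 s = 6628.0797 s → 1.84 hours.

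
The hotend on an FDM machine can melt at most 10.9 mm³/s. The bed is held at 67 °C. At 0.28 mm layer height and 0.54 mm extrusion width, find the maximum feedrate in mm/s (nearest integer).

A = 0.28 × 0.54, so 0.1512 mm².
v_max = Q/A = 10.9/0.1512 = 72.09 mm/s → 72 mm/s.

72 mm/s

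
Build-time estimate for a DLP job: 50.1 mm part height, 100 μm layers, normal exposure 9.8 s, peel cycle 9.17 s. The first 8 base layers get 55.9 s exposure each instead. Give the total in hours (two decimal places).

Layer count = ceil(50.1 / 0.1) = 501.
Burn-in layers = 8 × (55.9 + 9.17) = 520.56 s.
Normal layers = 493 × (9.8 + 9.17), so 9352.21 s.
Sum: 520.56 + 9352.21 = 9872.77 s → 2.74 hours.

2.74 hours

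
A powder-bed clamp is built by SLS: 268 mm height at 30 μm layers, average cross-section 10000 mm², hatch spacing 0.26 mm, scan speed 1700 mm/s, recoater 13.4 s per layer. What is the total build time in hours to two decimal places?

89.40 hours

Number of layers: 268 / 0.03 → 8934 (rounded up).
Hatch length per layer = 10000 / 0.26 = 38461.5 mm.
Scan time per layer = 38461.5 / 1700 = 22.6244 s.
Per-layer time: 22.6244 + 13.4 → 36.0244 s.
8934 layers × 36.0244 s/layer = 321841.9896 s, i.e. 89.40 hours.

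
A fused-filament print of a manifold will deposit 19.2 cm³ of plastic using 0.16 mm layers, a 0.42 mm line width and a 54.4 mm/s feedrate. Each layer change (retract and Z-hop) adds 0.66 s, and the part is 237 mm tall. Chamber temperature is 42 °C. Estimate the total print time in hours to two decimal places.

Extrusion cross-section = 0.16 × 0.42, so 0.0672 mm².
Toolpath length = 19.2 cm³ / 0.0672 mm² = 19200 / 0.0672 = 285714.3 mm.
Extrusion time: 285714.3 / 54.4 → 5252.1 s.
Number of layers: 237 / 0.16 → 1482 (rounded up).
Layer-change overhead = 1482 × 0.66, so 978.12 s.
Altogether 5252.1 + 978.12 = 6230.22 s, i.e. 1.73 hours.

1.73 hours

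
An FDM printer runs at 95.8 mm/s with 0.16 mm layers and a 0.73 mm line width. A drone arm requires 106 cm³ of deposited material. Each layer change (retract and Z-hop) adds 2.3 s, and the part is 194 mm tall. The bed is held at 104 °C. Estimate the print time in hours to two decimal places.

Bead cross-section = 0.16 × 0.73, so 0.1168 mm².
Toolpath length = 106 cm³ / 0.1168 mm² = 106000 / 0.1168 = 907534.2 mm.
Extrusion time: 907534.2 / 95.8 → 9473.2 s.
Layers = ⌈194/0.16⌉ = 1213.
Non-print overhead = 1213 × 2.3 = 2789.9 s.
Altogether 9473.2 + 2789.9 = 12263.1 s, i.e. 3.41 hours.

3.41 hours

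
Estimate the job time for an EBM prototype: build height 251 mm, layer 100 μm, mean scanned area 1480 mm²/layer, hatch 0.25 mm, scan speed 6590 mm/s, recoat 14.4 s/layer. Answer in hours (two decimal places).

Layers = ⌈251/0.1⌉ = 2510.
Per-layer scan distance = 1480 / 0.25 = 5920 mm.
Scan time per layer = 5920 / 6590, so 0.8983 s.
Time per layer = 0.8983 + 14.4 = 15.2983 s.
2510 layers × 15.2983 s/layer = 38398.733 s, i.e. 10.67 hours.

10.67 hours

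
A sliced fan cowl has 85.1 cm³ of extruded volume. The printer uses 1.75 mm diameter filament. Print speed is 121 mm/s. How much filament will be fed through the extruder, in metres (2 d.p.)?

35.38 m

A = π r² = π × 0.875² = 2.4053 mm².
L = 85100 mm³ / 2.4053 mm² = 35380.2 mm, i.e. 35.38 m.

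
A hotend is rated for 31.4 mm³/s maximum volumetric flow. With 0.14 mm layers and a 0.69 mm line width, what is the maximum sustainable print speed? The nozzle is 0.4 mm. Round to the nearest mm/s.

325 mm/s

Extrusion cross-section = 0.14 × 0.69, so 0.0966 mm².
Max speed = 31.4 / 0.0966 = 325.05 ≈ 325 mm/s.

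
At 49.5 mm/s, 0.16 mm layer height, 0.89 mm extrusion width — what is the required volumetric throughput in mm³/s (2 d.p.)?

Bead cross-section: 0.16 × 0.89 → 0.1424 mm².
Volumetric flow = 49.5 × 0.1424 = 7.05 mm³/s.

7.05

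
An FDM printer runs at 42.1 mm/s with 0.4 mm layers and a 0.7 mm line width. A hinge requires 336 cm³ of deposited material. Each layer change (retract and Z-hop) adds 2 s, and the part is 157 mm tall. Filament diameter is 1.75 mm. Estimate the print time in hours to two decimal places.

8.14 hours

Extrusion cross-section: 0.4 × 0.7 → 0.28 mm².
Total extruded path = 336000/0.28 = 1200000 mm.
Extrusion time = 1200000 / 42.1 = 28503.6 s.
Number of layers: 157 / 0.4 → 393 (rounded up).
Z-hop total: 393 × 2 → 786 s.
Total = 28503.6 + 786 = 29289.6 s = 8.14 hours.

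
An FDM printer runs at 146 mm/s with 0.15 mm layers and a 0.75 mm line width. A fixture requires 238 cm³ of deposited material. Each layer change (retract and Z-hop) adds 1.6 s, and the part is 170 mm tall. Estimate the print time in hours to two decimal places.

4.53 hours

Extrusion cross-section = 0.15 × 0.75 = 0.1125 mm².
Path length: 238000 mm³ / 0.1125 mm² → 2115555.6 mm.
Extrusion time = 2115555.6 / 146, so 14490.1 s.
Layers = ⌈170/0.15⌉ = 1134.
Layer-change overhead = 1134 × 1.6, so 1814.4 s.
Total = 14490.1 + 1814.4 = 16304.5 s = 4.53 hours.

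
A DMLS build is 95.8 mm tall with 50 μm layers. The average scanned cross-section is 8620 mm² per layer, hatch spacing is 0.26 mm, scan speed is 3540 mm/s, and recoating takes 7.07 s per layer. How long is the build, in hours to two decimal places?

8.75 hours

Number of layers: 95.8 / 0.05 → 1916 (rounded up).
Hatch length per layer: 8620 / 0.26 → 33153.8 mm.
Scan time per layer = 33153.8 / 3540 = 9.3655 s.
Per-layer time = 9.3655 + 7.07 = 16.4355 s.
Total: 1916 × 16.4355 s = 31490.418 s → 8.75 hours.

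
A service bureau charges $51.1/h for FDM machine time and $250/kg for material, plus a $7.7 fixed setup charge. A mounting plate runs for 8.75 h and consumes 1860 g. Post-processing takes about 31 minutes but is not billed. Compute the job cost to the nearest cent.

$919.83

Machine cost: 51.1 × 8.75 → $447.125.
Feedstock cost = 250 × 1860/1000, so $465.00.
Adding setup: 447.125 + 465.00 + 7.7 → 919.825 ≈ $919.83.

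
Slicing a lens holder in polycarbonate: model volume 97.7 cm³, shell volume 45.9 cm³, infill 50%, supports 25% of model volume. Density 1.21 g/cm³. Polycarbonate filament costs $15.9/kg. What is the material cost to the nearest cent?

$1.85

Volume inside the shell: 97.7 − 45.9 → 51.8 cm³.
Infill deposited = 0.50 × 51.8, so 25.9 cm³.
Support: 0.25 × 97.7 → 24.425 cm³.
Deposited volume = 45.9 + 25.9 + 24.425 = 96.225 cm³.
Mass = 96.225 × 1.21 = 116.43225 g.
Cost = 116.43225 g / 1000 × $15.9/kg = $1.85.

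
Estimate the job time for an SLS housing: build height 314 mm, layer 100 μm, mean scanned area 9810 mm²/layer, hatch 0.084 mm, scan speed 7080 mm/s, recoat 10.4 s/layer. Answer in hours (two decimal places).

Number of layers: 314 / 0.1 → 3140 (rounded up).
Hatch length per layer = 9810 / 0.084 = 116785.7 mm.
Laser time per layer: 116785.7 / 7080 → 16.4952 s.
Time per layer = 16.4952 + 10.4 = 26.8952 s.
Total: 3140 × 26.8952 s = 84450.928 s → 23.46 hours.

23.46 hours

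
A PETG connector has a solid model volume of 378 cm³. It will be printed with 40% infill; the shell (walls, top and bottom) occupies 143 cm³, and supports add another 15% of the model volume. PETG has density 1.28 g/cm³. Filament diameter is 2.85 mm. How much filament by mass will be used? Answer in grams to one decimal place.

Volume inside the shell = 378 − 143, so 235 cm³.
Deposited infill = 0.40 × 235 = 94 cm³.
Support: 0.15 × 378 → 56.7 cm³.
Total extruded = 143 + 94 + 56.7 = 293.7 cm³.
Mass = 293.7 × 1.28 = 375.936 g.

375.9 g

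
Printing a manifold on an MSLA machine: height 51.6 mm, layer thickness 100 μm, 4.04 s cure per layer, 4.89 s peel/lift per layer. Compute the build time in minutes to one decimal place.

76.8 minutes

Number of layers: 51.6 / 0.1 → 516 (rounded up).
Cycle time: 4.04 + 4.89 → 8.93 s.
Total = 516 × 8.93 = 4607.88 s = 76.8 minutes.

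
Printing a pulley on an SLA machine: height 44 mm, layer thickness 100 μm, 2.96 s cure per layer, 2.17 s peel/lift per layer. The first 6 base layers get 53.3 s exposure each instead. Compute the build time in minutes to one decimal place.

Number of layers: 44 / 0.1 → 440 (rounded up).
Base layers: 6 × (53.3 + 2.17) → 332.82 s.
Remaining layers = 434 × (2.96 + 2.17) = 2226.42 s.
Sum: 332.82 + 2226.42 = 2559.24 s → 42.7 minutes.

42.7 minutes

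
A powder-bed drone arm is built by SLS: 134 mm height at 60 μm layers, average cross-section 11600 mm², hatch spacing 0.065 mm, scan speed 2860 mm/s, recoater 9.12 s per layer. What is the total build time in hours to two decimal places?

Number of layers: 134 / 0.06 → 2234 (rounded up).
Per-layer scan distance = 11600 / 0.065, so 178461.5 mm.
Laser time per layer: 178461.5 / 2860 → 62.3991 s.
Per-layer time = 62.3991 + 9.12, so 71.5191 s.
Total: 2234 × 71.5191 s = 159773.6694 s → 44.38 hours.

44.38 hours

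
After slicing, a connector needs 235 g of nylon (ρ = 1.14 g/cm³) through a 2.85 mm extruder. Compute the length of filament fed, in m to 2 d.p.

Extruded volume: 235/1.14 = 206.1404 cm³ (206140.4 mm³).
A = π r² = π × 1.425² = 6.3794 mm².
Length = 206140.4 / 6.3794 = 32313.45 mm = 32.31 m.

32.31 m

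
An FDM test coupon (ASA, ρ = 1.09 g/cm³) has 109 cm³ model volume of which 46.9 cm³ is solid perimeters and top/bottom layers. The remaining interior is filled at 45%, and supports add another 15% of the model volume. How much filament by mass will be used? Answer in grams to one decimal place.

99.4 g

Interior volume = 109 − 46.9, so 62.1 cm³.
Deposited infill = 0.45 × 62.1 = 27.945 cm³.
Support = 0.15 × 109 = 16.35 cm³.
Deposited volume = 46.9 + 27.945 + 16.35, so 91.195 cm³.
Mass: 91.195 × 1.09 → 99.40255 g.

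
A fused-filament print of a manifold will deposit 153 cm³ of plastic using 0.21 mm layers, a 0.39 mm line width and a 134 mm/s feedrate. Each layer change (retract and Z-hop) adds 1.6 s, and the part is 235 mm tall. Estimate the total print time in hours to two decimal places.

4.37 hours

Extrusion cross-section: 0.21 × 0.39 → 0.0819 mm².
Total extruded path = 153000/0.0819 = 1868131.9 mm.
Time extruding: 1868131.9 / 134 → 13941.3 s.
Layer count = ceil(235 / 0.21) = 1120.
Non-print overhead = 1120 × 1.6, so 1792 s.
Total = 13941.3 + 1792 = 15733.3 s = 4.37 hours.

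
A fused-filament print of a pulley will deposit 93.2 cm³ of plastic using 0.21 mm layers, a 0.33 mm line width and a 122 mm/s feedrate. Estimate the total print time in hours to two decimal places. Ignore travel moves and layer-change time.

Line area: 0.21 × 0.33 → 0.0693 mm².
Total extruded path = 93200/0.0693 = 1344877.3 mm.
Extrusion time: 1344877.3 / 122 → 11023.6 s.
That's 11023.6 s → 3.06 hours.

3.06 hours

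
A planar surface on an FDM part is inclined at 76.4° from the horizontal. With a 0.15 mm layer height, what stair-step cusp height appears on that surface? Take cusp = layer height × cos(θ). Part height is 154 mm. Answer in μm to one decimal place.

35.3 μm

h_c = t·cos θ = 0.15 × 0.2351 = 0.035265 mm (35.3 μm).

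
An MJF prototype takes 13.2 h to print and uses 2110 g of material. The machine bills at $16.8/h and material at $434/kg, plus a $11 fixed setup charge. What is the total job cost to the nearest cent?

$1148.50

Machine cost: 16.8 × 13.2 → $221.76.
Feedstock cost = 434 × 2110/1000, so $915.74.
Adding setup: 221.76 + 915.74 + 11 → $1148.50.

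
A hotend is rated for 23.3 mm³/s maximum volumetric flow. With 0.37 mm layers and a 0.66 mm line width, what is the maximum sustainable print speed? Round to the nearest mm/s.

Extrusion cross-section = 0.37 × 0.66, so 0.2442 mm².
v_max = Q/A = 23.3/0.2442 = 95.41 mm/s → 95 mm/s.

95 mm/s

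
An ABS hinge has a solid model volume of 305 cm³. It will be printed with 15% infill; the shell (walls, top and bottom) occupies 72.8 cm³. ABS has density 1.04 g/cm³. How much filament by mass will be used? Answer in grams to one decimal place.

Volume inside the shell = 305 − 72.8 = 232.2 cm³.
Infill volume: 0.15 × 232.2 → 34.83 cm³.
Total printed volume: 72.8 + 34.83 → 107.63 cm³.
Mass: 107.63 × 1.04 → 111.9352 g.

111.9 g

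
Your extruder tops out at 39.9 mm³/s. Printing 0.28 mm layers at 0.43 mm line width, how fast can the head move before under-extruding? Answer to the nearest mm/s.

Bead cross-section = 0.28 × 0.43, so 0.1204 mm².
v_max = Q/A = 39.9/0.1204 = 331.40 mm/s → 331 mm/s.

331 mm/s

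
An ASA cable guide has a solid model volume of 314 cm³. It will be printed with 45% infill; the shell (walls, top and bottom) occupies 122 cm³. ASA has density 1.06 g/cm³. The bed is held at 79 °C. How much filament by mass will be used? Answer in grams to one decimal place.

Infill region = 314 − 122 = 192 cm³.
Infill volume = 0.45 × 192, so 86.4 cm³.
Deposited volume = 122 + 86.4 = 208.4 cm³.
Mass = 208.4 × 1.06, so 220.904 g.

220.9 g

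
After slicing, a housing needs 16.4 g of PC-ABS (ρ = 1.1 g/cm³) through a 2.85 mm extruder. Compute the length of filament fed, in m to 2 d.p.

Volume = 16.4 g / 1.1 g·cm⁻³ = 14.9091 cm³ = 14909.1 mm³.
Filament cross-section = π × (2.85/2)² = 6.3794 mm².
L = V/A = 14909.1/6.3794 = 2337.07 mm → 2.34 m.

2.34 m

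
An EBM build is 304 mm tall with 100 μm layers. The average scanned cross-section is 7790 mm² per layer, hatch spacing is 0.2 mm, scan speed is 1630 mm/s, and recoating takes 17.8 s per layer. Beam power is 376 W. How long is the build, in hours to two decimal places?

35.21 hours

Layers = ⌈304/0.1⌉ = 3040.
Hatch length per layer = 7790 / 0.2, so 38950 mm.
Per-layer scan time = 38950 / 1630, so 23.8957 s.
Time per layer = 23.8957 + 17.8, so 41.6957 s.
Total: 3040 × 41.6957 s = 126754.928 s → 35.21 hours.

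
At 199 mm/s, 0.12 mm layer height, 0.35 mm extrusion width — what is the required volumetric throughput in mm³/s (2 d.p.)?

8.36

A: 0.12 × 0.35 → 0.042 mm².
Volumetric flow = 199 × 0.042 = 8.36 mm³/s.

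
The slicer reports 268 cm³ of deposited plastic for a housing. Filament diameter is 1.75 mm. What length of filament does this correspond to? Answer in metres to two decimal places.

111.42 m

Filament cross-section = π × (1.75/2)² = 2.4053 mm².
L = 268000 mm³ / 2.4053 mm² = 111420.61 mm, i.e. 111.42 m.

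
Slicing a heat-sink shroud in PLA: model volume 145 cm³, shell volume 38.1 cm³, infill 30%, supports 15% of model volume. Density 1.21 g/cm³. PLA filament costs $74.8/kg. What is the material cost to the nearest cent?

Interior volume = 145 − 38.1 = 106.9 cm³.
Deposited infill = 0.30 × 106.9 = 32.07 cm³.
Support = 0.15 × 145, so 21.75 cm³.
Total printed volume: 38.1 + 32.07 + 21.75 → 91.92 cm³.
Mass: 91.92 × 1.21 → 111.2232 g.
At $74.8/kg: 111.2232/1000 × 74.8 = $8.32.

$8.32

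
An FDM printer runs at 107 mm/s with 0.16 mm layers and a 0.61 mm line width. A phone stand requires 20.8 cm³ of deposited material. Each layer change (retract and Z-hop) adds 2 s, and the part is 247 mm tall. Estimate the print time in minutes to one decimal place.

Bead cross-section: 0.16 × 0.61 → 0.0976 mm².
Toolpath length = 20.8 cm³ / 0.0976 mm² = 20800 / 0.0976 = 213114.8 mm.
Extrusion time = 213114.8 / 107 = 1991.7 s.
Layers = ⌈247/0.16⌉ = 1544.
Non-print overhead = 1544 × 2 = 3088 s.
Total = 1991.7 + 3088 = 5079.7 s = 84.7 minutes.

84.7 minutes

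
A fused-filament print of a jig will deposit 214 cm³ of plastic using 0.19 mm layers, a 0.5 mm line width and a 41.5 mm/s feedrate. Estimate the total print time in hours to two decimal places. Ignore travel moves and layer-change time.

Extrusion cross-section = 0.19 × 0.5, so 0.095 mm².
Path length: 214000 mm³ / 0.095 mm² → 2252631.6 mm.
Extrusion time = 2252631.6 / 41.5 = 54280.3 s.
That's 54280.3 s → 15.08 hours.

15.08 hours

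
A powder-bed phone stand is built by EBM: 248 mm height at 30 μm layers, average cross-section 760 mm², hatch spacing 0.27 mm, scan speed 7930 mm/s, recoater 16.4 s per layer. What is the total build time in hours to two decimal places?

38.48 hours

Layer count = ceil(248 / 0.03) = 8267.
Hatch length per layer = 760 / 0.27, so 2814.8 mm.
Per-layer scan time: 2814.8 / 7930 → 0.355 s.
Layer cycle: 0.355 + 16.4 → 16.755 s.
8267 layers × 16.755 s/layer = 138513.585 s, i.e. 38.48 hours.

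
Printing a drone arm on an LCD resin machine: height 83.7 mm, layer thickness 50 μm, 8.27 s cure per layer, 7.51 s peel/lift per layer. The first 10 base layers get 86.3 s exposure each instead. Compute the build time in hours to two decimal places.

7.55 hours

Number of layers: 83.7 / 0.05 → 1674 (rounded up).
Base layers: 10 × (86.3 + 7.51) → 938.1 s.
Normal layers: 1664 × (8.27 + 7.51) → 26257.92 s.
Total = 938.1 + 26257.92 = 27196.02 s = 7.55 hours.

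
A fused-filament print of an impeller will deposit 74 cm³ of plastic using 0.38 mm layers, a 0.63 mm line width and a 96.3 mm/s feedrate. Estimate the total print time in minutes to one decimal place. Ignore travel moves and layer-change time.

Bead cross-section = 0.38 × 0.63, so 0.2394 mm².
Total extruded path = 74000/0.2394 = 309106.1 mm.
Extrusion time = 309106.1 / 96.3, so 3209.8 s.
Converting: 3209.8 s = 53.5 minutes.

53.5 minutes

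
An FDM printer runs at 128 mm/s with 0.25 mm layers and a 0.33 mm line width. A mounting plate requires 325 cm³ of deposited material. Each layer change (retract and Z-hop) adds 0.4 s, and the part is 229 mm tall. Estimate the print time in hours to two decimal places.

8.65 hours

Line area = 0.25 × 0.33 = 0.0825 mm².
Path length: 325000 mm³ / 0.0825 mm² → 3939393.9 mm.
Print-move time = 3939393.9 / 128, so 30776.5 s.
Number of layers: 229 / 0.25 → 916 (rounded up).
Layer-change overhead: 916 × 0.4 → 366.4 s.
Altogether 30776.5 + 366.4 = 31142.9 s, i.e. 8.65 hours.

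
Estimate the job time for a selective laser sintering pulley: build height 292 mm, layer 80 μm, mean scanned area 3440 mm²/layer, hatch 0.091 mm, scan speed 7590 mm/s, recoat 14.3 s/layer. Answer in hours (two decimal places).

Layers = ⌈292/0.08⌉ = 3650.
Hatch length per layer: 3440 / 0.091 → 37802.2 mm.
Scan time per layer: 37802.2 / 7590 → 4.9805 s.
Layer cycle = 4.9805 + 14.3 = 19.2805 s.
Total: 3650 × 19.2805 s = 70373.825 s → 19.55 hours.

19.55 hours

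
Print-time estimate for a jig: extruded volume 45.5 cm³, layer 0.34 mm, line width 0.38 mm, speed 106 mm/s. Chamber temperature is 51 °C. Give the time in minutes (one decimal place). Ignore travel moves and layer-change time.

55.4 minutes

Bead cross-section = 0.34 × 0.38 = 0.1292 mm².
Total extruded path = 45500/0.1292 = 352167.2 mm.
Extrusion time: 352167.2 / 106 → 3322.3 s.
3322.3 s = 55.4 minutes.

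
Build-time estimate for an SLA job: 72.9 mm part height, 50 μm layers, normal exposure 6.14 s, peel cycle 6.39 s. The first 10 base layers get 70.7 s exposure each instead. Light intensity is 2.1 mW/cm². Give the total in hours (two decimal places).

5.25 hours

Layers = ⌈72.9/0.05⌉ = 1458.
Base layers = 10 × (70.7 + 6.39) = 770.9 s.
Regular layers = 1448 × (6.14 + 6.39) = 18143.44 s.
Total = 770.9 + 18143.44 = 18914.34 s = 5.25 hours.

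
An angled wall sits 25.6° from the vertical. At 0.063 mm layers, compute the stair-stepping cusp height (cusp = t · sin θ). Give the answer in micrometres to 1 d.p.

27.2 μm

sin(25.6°) = 0.4321, so cusp = 0.063 × 0.4321 = 0.027222 mm → 27.2 μm.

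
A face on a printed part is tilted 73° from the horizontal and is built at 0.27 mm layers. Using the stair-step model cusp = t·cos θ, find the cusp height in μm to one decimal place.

78.9 μm

h_c = t·cos θ = 0.27 × 0.2924 = 0.078948 mm (78.9 μm).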